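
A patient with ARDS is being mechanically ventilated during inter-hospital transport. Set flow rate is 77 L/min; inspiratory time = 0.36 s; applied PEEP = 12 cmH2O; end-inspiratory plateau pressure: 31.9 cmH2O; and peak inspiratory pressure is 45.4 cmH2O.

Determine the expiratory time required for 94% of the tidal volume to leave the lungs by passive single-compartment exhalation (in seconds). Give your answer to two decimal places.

0.69

Flow: 77 L/min ÷ 60 = 1.2833 L/s.
Vt = flow × Ti = 1.2833 L/s × 0.36 s × 1000 mL/L = 461.99 mL.
R = (PIP − Pplat)/V̇ = (45.4 − 31.9) / 1.2833 = 13.5/1.2833 = 10.52 cmH2O·s/L.
C = Vt/(Pplat − PEEP) = 461.99 / (31.9 − 12) = 461.99/19.9 = 23.216 mL/cmH2O.
τ = R × C = 10.52 × 0.02322 L/cmH2O = 0.2443 s.
t = −τ·ln(1 − 0.94) = −0.2443·ln(0.06) = 0.6873 s.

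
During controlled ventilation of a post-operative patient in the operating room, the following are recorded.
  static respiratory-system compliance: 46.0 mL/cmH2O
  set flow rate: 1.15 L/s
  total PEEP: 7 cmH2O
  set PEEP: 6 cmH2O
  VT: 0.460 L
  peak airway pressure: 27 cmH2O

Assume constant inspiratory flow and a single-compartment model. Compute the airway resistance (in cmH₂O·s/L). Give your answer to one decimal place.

Total PEEP = 7 cmH2O (set 6 + intrinsic 1); this is the baseline alveolar pressure.
Equation of motion (constant flow): PIP = Vt/C + R·V̇ + PEEP.
R·V̇ = PIP − Vt/C − PEEP = 27 − 460/46.0 − 7 = 27 − 10.0 − 7 = 10.0 cmH2O.
R = 10.0 / 1.15 = 8.696 cmH2O·s/L.

8.7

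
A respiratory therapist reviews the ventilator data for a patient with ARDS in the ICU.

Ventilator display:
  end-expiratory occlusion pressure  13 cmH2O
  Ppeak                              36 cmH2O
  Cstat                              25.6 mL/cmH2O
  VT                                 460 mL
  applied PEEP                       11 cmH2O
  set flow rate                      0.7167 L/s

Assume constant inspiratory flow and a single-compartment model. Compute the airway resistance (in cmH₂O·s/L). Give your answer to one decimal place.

Total PEEP = 13 cmH2O (set 11 + intrinsic 2); this is the baseline alveolar pressure.
Equation of motion (constant flow): PIP = Vt/C + R·V̇ + PEEP.
R·V̇ = PIP − Vt/C − PEEP = 36 − 460/25.6 − 13 = 36 − 17.969 − 13 = 5.031 cmH2O.
R = 5.031 / 0.7167 = 7.02 cmH2O·s/L.

7.0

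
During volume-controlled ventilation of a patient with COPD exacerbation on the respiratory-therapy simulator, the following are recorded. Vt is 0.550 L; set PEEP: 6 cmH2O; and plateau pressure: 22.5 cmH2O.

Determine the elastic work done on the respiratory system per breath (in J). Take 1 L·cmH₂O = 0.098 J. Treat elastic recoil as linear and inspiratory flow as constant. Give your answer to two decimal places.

0.44

Elastic work ≈ ½ × (Pplat − PEEP) × Vt = 0.5 × (22.5 − 6) × 0.550 L = 0.5 × 16.5 × 0.550 = 4.538 L·cmH2O.
× 0.098 J/(L·cmH2O) → 0.4447 J.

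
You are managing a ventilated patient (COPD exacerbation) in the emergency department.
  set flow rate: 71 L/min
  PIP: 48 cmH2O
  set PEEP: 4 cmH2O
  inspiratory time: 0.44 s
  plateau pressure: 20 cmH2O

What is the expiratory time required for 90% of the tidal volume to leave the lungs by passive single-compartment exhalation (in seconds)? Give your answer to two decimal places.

Flow: 71 L/min ÷ 60 = 1.1833 L/s.
Vt = flow × Ti = 1.1833 L/s × 0.44 s × 1000 mL/L = 520.65 mL.
R = (PIP − Pplat)/V̇ = (48 − 20) / 1.1833 = 28.0/1.1833 = 23.663 cmH2O·s/L.
C = Vt/(Pplat − PEEP) = 520.65 / (20 − 4) = 520.65/16.0 = 32.541 mL/cmH2O.
τ = R × C = 23.663 × 0.03254 L/cmH2O = 0.77 s.
t = −τ·ln(1 − 0.90) = −0.77·ln(0.1) = 1.773 s.

1.77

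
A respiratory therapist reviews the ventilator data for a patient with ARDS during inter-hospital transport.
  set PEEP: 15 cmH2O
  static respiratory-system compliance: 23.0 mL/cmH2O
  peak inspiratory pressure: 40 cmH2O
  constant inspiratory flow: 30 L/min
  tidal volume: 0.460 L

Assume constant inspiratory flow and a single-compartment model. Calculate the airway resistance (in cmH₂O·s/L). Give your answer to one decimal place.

10.0

Flow: 30 L/min ÷ 60 = 0.5 L/s.
Equation of motion (constant flow): PIP = Vt/C + R·V̇ + PEEP.
R·V̇ = PIP − Vt/C − PEEP = 40 − 460/23.0 − 15 = 40 − 20.0 − 15 = 5.0 cmH2O.
R = 5.0 / 0.5 = 10.0 cmH2O·s/L.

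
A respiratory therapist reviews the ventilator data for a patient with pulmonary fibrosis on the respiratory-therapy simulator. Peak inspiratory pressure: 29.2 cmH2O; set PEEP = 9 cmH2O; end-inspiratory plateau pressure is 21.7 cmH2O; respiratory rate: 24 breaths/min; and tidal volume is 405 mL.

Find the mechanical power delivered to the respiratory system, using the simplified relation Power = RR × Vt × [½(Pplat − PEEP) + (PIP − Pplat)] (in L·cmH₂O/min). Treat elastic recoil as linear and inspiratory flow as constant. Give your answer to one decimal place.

134.6

Per-breath work = Vt × [½(Pplat−PEEP) + (PIP−Pplat)] = 0.405 × [0.5×12.7 + 7.5] = 0.405 × 13.85 = 5.609 L·cmH2O.
Power = 24 × 5.609 = 134.62 L·cmH2O/min.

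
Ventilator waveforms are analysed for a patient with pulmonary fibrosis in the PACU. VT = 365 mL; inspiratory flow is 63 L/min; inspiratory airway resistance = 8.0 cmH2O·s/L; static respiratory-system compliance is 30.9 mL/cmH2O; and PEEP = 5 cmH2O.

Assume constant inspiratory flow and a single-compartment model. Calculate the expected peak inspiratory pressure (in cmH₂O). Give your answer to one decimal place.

25.2

Flow: 63 L/min ÷ 60 = 1.05 L/s.
Equation of motion (constant flow): PIP = Vt/C + R·V̇ + PEEP.
PIP = 365/30.9 + 8.0×1.05 + 5 = 11.812 + 8.4 + 5 = 25.212 cmH2O.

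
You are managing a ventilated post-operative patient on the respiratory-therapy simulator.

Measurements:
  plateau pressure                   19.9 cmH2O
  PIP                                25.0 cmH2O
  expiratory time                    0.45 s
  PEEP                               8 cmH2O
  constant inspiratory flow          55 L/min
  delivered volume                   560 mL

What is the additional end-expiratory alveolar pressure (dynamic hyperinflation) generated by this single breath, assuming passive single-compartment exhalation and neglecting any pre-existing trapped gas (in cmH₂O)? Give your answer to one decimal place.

Flow: 55 L/min ÷ 60 = 0.9167 L/s.
R = (PIP − Pplat)/V̇ = (25.0 − 19.9) / 0.9167 = 5.1/0.9167 = 5.563 cmH2O·s/L.
C = Vt/(Pplat − PEEP) = 560.0 / (19.9 − 8) = 560.0/11.9 = 47.059 mL/cmH2O.
τ = R × C = 5.563 × 0.04706 L/cmH2O = 0.2618 s.
Fraction remaining = e^(−Te/τ) = e^(−0.45/0.2618) = 0.1793; trapped volume = 560.0 × 0.1793 = 100.41 mL.
Additional alveolar pressure from trapping ≈ V_trapped / C = 100.41 / 47.059 = 2.134 cmH2O.

2.1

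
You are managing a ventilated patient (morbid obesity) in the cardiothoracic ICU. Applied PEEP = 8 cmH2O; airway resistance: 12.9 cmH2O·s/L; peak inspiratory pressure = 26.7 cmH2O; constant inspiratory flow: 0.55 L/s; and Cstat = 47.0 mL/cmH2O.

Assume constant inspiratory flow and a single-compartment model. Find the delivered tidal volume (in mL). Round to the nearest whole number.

545

Equation of motion (constant flow): PIP = Vt/C + R·V̇ + PEEP.
Vt/C = PIP − R·V̇ − PEEP = 26.7 − 7.095 − 8 = 11.605 cmH2O.
Vt = C × 11.605 = 47.0 × 11.605 = 545.44 mL.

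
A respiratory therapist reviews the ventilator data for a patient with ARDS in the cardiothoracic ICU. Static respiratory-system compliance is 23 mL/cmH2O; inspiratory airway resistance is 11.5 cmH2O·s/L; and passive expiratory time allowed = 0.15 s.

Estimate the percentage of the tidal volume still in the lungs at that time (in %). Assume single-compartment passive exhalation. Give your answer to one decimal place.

τ = R × C = 11.5 × 23 mL/cmH2O = 11.5 × 0.023 L/cmH2O = 0.2645 s.
Passive exhalation: V(t)/V₀ = e^(−t/τ) = e^(−0.15/0.2645) = 0.5672.
Fraction remaining = 0.5672 → 56.72%.

56.7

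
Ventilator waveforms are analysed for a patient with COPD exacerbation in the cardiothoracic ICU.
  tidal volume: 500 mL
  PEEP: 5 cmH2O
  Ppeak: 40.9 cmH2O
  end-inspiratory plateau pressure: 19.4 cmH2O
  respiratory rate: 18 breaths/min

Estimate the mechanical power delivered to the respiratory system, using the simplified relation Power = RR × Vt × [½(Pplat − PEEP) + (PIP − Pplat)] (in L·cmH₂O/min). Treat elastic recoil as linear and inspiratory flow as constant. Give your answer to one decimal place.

258.3

Per-breath work = Vt × [½(Pplat−PEEP) + (PIP−Pplat)] = 0.500 × [0.5×14.4 + 21.5] = 0.500 × 28.7 = 14.35 L·cmH2O.
Power = 18 × 14.35 = 258.3 L·cmH2O/min.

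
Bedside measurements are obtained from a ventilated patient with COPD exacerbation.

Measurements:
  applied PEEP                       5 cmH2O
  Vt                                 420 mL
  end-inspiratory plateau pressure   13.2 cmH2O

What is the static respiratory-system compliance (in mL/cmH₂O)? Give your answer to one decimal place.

Cstat = Vt / (Pplat − PEEP) = 420 / (13.2 − 5) = 420 / 8.2 = 51.22 mL/cmH2O.

51.2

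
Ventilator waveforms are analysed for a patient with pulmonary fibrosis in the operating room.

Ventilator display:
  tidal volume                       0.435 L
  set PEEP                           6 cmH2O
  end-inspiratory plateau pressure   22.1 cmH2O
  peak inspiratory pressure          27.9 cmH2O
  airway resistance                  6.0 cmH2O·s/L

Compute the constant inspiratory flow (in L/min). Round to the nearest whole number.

58

flow = (PIP − Pplat) / Raw = (27.9 − 22.1) / 6.0 = 0.9667 L/s × 60 = 58.002 L/min.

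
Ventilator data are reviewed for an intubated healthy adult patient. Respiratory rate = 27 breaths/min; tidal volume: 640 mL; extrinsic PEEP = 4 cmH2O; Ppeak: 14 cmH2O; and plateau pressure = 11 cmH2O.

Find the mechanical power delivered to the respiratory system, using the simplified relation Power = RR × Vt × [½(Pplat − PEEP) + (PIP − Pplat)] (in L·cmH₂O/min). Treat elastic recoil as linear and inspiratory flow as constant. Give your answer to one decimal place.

Per-breath work = Vt × [½(Pplat−PEEP) + (PIP−Pplat)] = 0.640 × [0.5×7.0 + 3.0] = 0.640 × 6.5 = 4.16 L·cmH2O.
Power = 27 × 4.16 = 112.32 L·cmH2O/min.

112.3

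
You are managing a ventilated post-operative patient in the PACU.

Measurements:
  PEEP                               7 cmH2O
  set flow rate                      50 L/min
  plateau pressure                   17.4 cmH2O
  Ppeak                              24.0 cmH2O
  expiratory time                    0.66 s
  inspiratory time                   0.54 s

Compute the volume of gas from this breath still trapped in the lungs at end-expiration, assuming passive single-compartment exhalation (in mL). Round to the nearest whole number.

66

Flow: 50 L/min ÷ 60 = 0.8333 L/s.
Vt = flow × Ti = 0.8333 L/s × 0.54 s × 1000 mL/L = 449.98 mL.
R = (PIP − Pplat)/V̇ = (24.0 − 17.4) / 0.8333 = 6.6/0.8333 = 7.92 cmH2O·s/L.
C = Vt/(Pplat − PEEP) = 449.98 / (17.4 − 7) = 449.98/10.4 = 43.267 mL/cmH2O.
τ = R × C = 7.92 × 0.04327 L/cmH2O = 0.3427 s.
Fraction remaining = e^(−Te/τ) = e^(−0.66/0.3427) = 0.1457.
Trapped volume = 449.98 × 0.1457 = 65.562 mL.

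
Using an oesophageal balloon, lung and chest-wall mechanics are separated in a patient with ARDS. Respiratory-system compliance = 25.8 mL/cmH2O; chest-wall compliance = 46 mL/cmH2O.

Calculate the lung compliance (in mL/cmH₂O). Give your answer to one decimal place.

58.8

1/CL = 1/Crs − 1/Ccw.
1/CL = 1/25.8 − 1/46 = 0.01702.
CL = 58.754 mL/cmH2O.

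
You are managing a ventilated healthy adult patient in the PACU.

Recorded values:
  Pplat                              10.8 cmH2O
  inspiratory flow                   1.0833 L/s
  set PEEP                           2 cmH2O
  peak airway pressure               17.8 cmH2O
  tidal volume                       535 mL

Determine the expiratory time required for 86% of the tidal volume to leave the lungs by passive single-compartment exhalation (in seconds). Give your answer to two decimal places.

R = (PIP − Pplat)/V̇ = (17.8 − 10.8) / 1.0833 = 7.0/1.0833 = 6.462 cmH2O·s/L.
C = Vt/(Pplat − PEEP) = 535.0 / (10.8 − 2) = 535.0/8.8 = 60.795 mL/cmH2O.
τ = R × C = 6.462 × 0.0608 L/cmH2O = 0.3929 s.
t = −τ·ln(1 − 0.86) = −0.3929·ln(0.14) = 0.7725 s.

0.77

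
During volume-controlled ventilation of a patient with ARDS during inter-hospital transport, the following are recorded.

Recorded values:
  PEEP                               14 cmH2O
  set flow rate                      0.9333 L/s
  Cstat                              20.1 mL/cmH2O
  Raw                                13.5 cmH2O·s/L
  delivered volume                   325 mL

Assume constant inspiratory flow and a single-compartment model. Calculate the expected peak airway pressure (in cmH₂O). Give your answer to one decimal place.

42.8

Equation of motion (constant flow): PIP = Vt/C + R·V̇ + PEEP.
PIP = 325/20.1 + 13.5×0.9333 + 14 = 16.169 + 12.6 + 14 = 42.769 cmH2O.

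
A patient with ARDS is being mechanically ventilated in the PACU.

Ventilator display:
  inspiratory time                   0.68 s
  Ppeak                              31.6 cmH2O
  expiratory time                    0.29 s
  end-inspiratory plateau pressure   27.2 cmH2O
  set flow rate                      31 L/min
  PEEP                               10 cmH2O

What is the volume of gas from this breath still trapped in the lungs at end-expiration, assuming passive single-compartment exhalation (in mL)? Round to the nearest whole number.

Flow: 31 L/min ÷ 60 = 0.5167 L/s.
Vt = flow × Ti = 0.5167 L/s × 0.68 s × 1000 mL/L = 351.36 mL.
R = (PIP − Pplat)/V̇ = (31.6 − 27.2) / 0.5167 = 4.4/0.5167 = 8.516 cmH2O·s/L.
C = Vt/(Pplat − PEEP) = 351.36 / (27.2 − 10) = 351.36/17.2 = 20.428 mL/cmH2O.
τ = R × C = 8.516 × 0.02043 L/cmH2O = 0.174 s.
Fraction remaining = e^(−Te/τ) = e^(−0.29/0.174) = 0.1889.
Trapped volume = 351.36 × 0.1889 = 66.372 mL.

66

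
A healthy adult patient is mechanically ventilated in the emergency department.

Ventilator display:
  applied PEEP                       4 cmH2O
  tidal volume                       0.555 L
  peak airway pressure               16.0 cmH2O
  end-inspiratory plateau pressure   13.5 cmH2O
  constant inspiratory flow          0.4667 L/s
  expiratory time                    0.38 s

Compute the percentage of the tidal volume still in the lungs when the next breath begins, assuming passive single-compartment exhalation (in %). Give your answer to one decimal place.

29.7

R = (PIP − Pplat)/V̇ = (16.0 − 13.5) / 0.4667 = 2.5/0.4667 = 5.357 cmH2O·s/L.
C = Vt/(Pplat − PEEP) = 555.0 / (13.5 − 4) = 555.0/9.5 = 58.421 mL/cmH2O.
τ = R × C = 5.357 × 0.05842 L/cmH2O = 0.313 s.
Fraction remaining at end-expiration = e^(−Te/τ) = e^(−0.38/0.313) = 0.297 → 29.7%.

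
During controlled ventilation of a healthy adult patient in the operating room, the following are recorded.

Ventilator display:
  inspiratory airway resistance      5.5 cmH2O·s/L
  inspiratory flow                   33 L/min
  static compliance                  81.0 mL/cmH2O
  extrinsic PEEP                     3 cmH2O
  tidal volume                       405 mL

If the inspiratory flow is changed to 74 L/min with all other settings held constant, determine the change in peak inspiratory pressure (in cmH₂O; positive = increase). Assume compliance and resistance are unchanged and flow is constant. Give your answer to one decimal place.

Flow: 33 L/min ÷ 60 = 0.55 L/s.
New flow: 74 L/min ÷ 60 = 1.2333 L/s.
PIP = Vt/C + R·V̇ + PEEP (constant-flow equation of motion).
Only the resistive term changes: ΔPIP = R × ΔV̇ = 5.5 × (1.2333 − 0.55) = 5.5 × 0.6833 = 3.758 cmH2O.

3.8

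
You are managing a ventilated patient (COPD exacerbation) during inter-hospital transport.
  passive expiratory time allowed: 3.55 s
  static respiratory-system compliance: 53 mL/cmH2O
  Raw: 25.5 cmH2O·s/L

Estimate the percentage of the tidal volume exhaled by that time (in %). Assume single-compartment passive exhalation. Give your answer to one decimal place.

92.8

τ = R × C = 25.5 × 53 mL/cmH2O = 25.5 × 0.053 L/cmH2O = 1.352 s.
Passive exhalation: V(t)/V₀ = e^(−t/τ) = e^(−3.55/1.352) = 0.07239.
Fraction exhaled = 1 − 0.07239 = 0.9276 → 92.76%.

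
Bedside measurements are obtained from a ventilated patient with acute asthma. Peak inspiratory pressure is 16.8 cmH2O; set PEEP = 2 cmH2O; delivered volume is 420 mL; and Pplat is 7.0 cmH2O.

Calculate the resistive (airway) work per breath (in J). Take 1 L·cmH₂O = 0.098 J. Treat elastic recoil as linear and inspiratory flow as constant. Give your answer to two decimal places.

0.40

With constant inspiratory flow the resistive pressure is constant at PIP − Pplat = 16.8 − 7.0 = 9.8 cmH2O, so resistive work = 9.8 × 0.420 = 4.116 L·cmH2O.
× 0.098 J/(L·cmH2O) → 0.4034 J.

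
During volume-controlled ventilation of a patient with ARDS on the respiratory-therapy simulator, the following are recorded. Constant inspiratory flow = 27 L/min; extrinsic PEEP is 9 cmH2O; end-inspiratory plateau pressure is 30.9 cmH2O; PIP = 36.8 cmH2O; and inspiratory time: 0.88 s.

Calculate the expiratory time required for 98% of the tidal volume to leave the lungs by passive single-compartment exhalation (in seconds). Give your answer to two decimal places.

0.93

Flow: 27 L/min ÷ 60 = 0.45 L/s.
Vt = flow × Ti = 0.45 L/s × 0.88 s × 1000 mL/L = 396.0 mL.
R = (PIP − Pplat)/V̇ = (36.8 − 30.9) / 0.45 = 5.9/0.45 = 13.111 cmH2O·s/L.
C = Vt/(Pplat − PEEP) = 396.0 / (30.9 − 9) = 396.0/21.9 = 18.082 mL/cmH2O.
τ = R × C = 13.111 × 0.01808 L/cmH2O = 0.237 s.
t = −τ·ln(1 − 0.98) = −0.237·ln(0.02) = 0.9271 s.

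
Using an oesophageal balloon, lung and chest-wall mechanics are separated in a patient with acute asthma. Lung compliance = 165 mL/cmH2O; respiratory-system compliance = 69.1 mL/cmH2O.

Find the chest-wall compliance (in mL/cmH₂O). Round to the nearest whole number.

1/Ccw = 1/Crs − 1/CL.
1/Ccw = 1/69.1 − 1/165 = 0.008411.
Ccw = 118.89 mL/cmH2O.

119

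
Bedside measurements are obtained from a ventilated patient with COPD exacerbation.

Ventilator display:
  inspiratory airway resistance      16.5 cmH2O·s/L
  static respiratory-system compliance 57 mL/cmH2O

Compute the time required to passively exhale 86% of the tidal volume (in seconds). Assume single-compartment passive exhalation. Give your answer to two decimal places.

1.85

τ = R × C = 16.5 × 57 mL/cmH2O = 16.5 × 0.057 L/cmH2O = 0.9405 s.
Exhaled fraction f = 1 − e^(−t/τ) → t = −τ·ln(1 − f) = −0.9405·ln(0.14) = 1.849 s.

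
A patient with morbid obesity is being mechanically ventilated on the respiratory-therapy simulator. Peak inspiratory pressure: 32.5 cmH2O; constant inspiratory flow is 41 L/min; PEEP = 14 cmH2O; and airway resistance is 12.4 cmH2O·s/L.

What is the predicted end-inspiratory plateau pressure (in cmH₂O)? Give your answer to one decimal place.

24.0

Flow: 41 L/min ÷ 60 = 0.6833 L/s.
Pplat = PIP − Raw × flow = 32.5 − 12.4 × 0.6833 = 32.5 − 8.473 = 24.027 cmH2O.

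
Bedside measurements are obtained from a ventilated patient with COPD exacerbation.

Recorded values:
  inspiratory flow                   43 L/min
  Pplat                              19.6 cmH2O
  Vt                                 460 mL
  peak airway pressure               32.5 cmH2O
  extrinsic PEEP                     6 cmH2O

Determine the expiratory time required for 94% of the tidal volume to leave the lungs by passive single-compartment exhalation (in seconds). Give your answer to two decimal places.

Flow: 43 L/min ÷ 60 = 0.7167 L/s.
R = (PIP − Pplat)/V̇ = (32.5 − 19.6) / 0.7167 = 12.9/0.7167 = 17.999 cmH2O·s/L.
C = Vt/(Pplat − PEEP) = 460.0 / (19.6 − 6) = 460.0/13.6 = 33.824 mL/cmH2O.
τ = R × C = 17.999 × 0.03382 L/cmH2O = 0.6087 s.
t = −τ·ln(1 − 0.94) = −0.6087·ln(0.06) = 1.713 s.

1.71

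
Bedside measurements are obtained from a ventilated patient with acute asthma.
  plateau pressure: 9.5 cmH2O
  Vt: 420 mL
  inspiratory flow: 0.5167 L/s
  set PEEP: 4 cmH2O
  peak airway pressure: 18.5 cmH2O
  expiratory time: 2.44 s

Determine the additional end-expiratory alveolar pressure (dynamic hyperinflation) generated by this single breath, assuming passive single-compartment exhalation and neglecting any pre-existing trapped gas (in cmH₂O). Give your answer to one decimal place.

R = (PIP − Pplat)/V̇ = (18.5 − 9.5) / 0.5167 = 9.0/0.5167 = 17.418 cmH2O·s/L.
C = Vt/(Pplat − PEEP) = 420.0 / (9.5 − 4) = 420.0/5.5 = 76.364 mL/cmH2O.
τ = R × C = 17.418 × 0.07636 L/cmH2O = 1.33 s.
Fraction remaining = e^(−Te/τ) = e^(−2.44/1.33) = 0.1597; trapped volume = 420.0 × 0.1597 = 67.074 mL.
Additional alveolar pressure from trapping ≈ V_trapped / C = 67.074 / 76.364 = 0.8783 cmH2O.

0.9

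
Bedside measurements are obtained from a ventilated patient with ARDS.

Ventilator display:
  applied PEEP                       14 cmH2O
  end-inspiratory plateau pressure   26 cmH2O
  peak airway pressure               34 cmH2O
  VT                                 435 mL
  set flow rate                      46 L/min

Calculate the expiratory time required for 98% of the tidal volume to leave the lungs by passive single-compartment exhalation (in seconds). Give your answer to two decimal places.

1.48

Flow: 46 L/min ÷ 60 = 0.7667 L/s.
R = (PIP − Pplat)/V̇ = (34 − 26) / 0.7667 = 8.0/0.7667 = 10.434 cmH2O·s/L.
C = Vt/(Pplat − PEEP) = 435.0 / (26 − 14) = 435.0/12.0 = 36.25 mL/cmH2O.
τ = R × C = 10.434 × 0.03625 L/cmH2O = 0.3782 s.
t = −τ·ln(1 − 0.98) = −0.3782·ln(0.02) = 1.48 s.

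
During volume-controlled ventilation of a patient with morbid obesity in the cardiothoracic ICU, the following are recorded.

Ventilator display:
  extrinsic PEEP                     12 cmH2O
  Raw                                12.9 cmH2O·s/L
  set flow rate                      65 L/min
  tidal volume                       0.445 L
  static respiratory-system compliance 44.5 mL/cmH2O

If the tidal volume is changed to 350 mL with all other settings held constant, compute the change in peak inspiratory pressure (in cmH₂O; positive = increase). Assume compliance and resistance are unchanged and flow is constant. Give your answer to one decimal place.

PIP = Vt/C + R·V̇ + PEEP (constant-flow equation of motion).
Only the elastic term changes: ΔPIP = ΔVt / C = (350 − 445) / 44.5 = -2.135 cmH2O.

-2.1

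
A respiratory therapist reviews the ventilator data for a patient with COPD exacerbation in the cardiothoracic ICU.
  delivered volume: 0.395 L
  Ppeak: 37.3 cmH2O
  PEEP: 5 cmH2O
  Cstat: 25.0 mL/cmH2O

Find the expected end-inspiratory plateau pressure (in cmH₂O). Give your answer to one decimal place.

Pplat = PEEP + Vt / Cstat = 5 + 395 / 25.0 = 5 + 15.8 = 20.8 cmH2O.

20.8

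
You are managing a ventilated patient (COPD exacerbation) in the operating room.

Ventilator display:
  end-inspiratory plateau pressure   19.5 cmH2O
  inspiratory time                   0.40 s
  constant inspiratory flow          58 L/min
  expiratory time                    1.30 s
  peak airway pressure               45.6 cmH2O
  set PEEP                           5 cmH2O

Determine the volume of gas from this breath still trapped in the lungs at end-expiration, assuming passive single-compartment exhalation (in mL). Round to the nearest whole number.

Flow: 58 L/min ÷ 60 = 0.9667 L/s.
Vt = flow × Ti = 0.9667 L/s × 0.40 s × 1000 mL/L = 386.68 mL.
R = (PIP − Pplat)/V̇ = (45.6 − 19.5) / 0.9667 = 26.1/0.9667 = 26.999 cmH2O·s/L.
C = Vt/(Pplat − PEEP) = 386.68 / (19.5 − 5) = 386.68/14.5 = 26.668 mL/cmH2O.
τ = R × C = 26.999 × 0.02667 L/cmH2O = 0.7201 s.
Fraction remaining = e^(−Te/τ) = e^(−1.30/0.7201) = 0.1644.
Trapped volume = 386.68 × 0.1644 = 63.57 mL.

64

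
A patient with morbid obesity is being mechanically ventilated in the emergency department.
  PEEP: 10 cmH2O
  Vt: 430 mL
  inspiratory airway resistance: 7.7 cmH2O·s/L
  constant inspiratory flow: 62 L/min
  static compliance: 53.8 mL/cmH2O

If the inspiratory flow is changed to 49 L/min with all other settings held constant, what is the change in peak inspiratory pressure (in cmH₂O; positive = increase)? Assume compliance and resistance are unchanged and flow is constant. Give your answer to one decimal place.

-1.7

Flow: 62 L/min ÷ 60 = 1.0333 L/s.
New flow: 49 L/min ÷ 60 = 0.8167 L/s.
PIP = Vt/C + R·V̇ + PEEP (constant-flow equation of motion).
Only the resistive term changes: ΔPIP = R × ΔV̇ = 7.7 × (0.8167 − 1.0333) = 7.7 × -0.2166 = -1.668 cmH2O.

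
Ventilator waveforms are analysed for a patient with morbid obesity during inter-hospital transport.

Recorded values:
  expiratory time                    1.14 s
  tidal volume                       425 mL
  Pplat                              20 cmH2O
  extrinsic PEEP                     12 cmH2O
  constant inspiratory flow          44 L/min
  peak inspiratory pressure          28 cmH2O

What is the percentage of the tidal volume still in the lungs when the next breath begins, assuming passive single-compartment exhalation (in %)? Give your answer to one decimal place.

Flow: 44 L/min ÷ 60 = 0.7333 L/s.
R = (PIP − Pplat)/V̇ = (28 − 20) / 0.7333 = 8.0/0.7333 = 10.91 cmH2O·s/L.
C = Vt/(Pplat − PEEP) = 425.0 / (20 − 12) = 425.0/8.0 = 53.125 mL/cmH2O.
τ = R × C = 10.91 × 0.05313 L/cmH2O = 0.5796 s.
Fraction remaining at end-expiration = e^(−Te/τ) = e^(−1.14/0.5796) = 0.1399 → 13.99%.

14.0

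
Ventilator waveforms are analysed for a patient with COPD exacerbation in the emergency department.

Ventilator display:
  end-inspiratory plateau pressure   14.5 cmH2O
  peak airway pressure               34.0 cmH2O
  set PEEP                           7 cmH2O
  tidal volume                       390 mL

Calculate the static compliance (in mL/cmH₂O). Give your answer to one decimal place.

52.0

Cstat = Vt / (Pplat − PEEP) = 390 / (14.5 − 7) = 390 / 7.5 = 52.0 mL/cmH2O.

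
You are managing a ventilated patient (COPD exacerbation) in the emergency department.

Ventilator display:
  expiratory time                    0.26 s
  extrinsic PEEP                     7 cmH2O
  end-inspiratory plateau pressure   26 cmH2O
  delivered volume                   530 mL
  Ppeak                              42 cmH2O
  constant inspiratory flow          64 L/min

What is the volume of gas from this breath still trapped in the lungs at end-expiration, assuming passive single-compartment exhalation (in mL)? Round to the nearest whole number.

Flow: 64 L/min ÷ 60 = 1.0667 L/s.
R = (PIP − Pplat)/V̇ = (42 − 26) / 1.0667 = 16.0/1.0667 = 15.0 cmH2O·s/L.
C = Vt/(Pplat − PEEP) = 530.0 / (26 − 7) = 530.0/19.0 = 27.895 mL/cmH2O.
τ = R × C = 15.0 × 0.0279 L/cmH2O = 0.4185 s.
Fraction remaining = e^(−Te/τ) = e^(−0.26/0.4185) = 0.5373.
Trapped volume = 530.0 × 0.5373 = 284.77 mL.

285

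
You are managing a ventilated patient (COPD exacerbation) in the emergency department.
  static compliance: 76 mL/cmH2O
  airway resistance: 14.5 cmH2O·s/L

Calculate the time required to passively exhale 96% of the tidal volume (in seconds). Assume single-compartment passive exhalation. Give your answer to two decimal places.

3.55

τ = R × C = 14.5 × 76 mL/cmH2O = 14.5 × 0.076 L/cmH2O = 1.102 s.
Exhaled fraction f = 1 − e^(−t/τ) → t = −τ·ln(1 − f) = −1.102·ln(0.04) = 3.547 s.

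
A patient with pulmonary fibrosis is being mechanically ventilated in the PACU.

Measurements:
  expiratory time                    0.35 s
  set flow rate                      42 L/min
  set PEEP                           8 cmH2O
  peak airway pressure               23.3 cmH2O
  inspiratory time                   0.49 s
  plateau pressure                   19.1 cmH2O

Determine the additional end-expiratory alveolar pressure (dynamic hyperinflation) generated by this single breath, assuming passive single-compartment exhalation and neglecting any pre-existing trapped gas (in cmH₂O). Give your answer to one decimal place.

1.7

Flow: 42 L/min ÷ 60 = 0.7 L/s.
Vt = flow × Ti = 0.7 L/s × 0.49 s × 1000 mL/L = 343.0 mL.
R = (PIP − Pplat)/V̇ = (23.3 − 19.1) / 0.7 = 4.2/0.7 = 6.0 cmH2O·s/L.
C = Vt/(Pplat − PEEP) = 343.0 / (19.1 − 8) = 343.0/11.1 = 30.901 mL/cmH2O.
τ = R × C = 6.0 × 0.0309 L/cmH2O = 0.1854 s.
Fraction remaining = e^(−Te/τ) = e^(−0.35/0.1854) = 0.1514; trapped volume = 343.0 × 0.1514 = 51.93 mL.
Additional alveolar pressure from trapping ≈ V_trapped / C = 51.93 / 30.901 = 1.681 cmH2O.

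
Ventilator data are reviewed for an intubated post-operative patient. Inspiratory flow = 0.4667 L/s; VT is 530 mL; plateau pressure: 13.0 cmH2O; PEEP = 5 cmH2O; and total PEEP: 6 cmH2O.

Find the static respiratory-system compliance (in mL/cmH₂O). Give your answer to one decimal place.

75.7

End-expiratory occlusion gives total PEEP = 6 cmH2O (intrinsic PEEP = 6 − 5 = 1). Use total PEEP for the elastic gradient.
Cstat = Vt / (Pplat − PEEPtotal) = 530 / (13.0 − 6) = 530 / 7.0 = 75.714 mL/cmH2O.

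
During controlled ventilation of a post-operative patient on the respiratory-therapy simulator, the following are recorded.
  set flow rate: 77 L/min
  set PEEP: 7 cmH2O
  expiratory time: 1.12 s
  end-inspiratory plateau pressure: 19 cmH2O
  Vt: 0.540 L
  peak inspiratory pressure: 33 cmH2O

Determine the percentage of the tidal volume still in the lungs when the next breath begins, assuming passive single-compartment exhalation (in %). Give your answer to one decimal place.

10.2

Flow: 77 L/min ÷ 60 = 1.2833 L/s.
R = (PIP − Pplat)/V̇ = (33 − 19) / 1.2833 = 14.0/1.2833 = 10.909 cmH2O·s/L.
C = Vt/(Pplat − PEEP) = 540.0 / (19 − 7) = 540.0/12.0 = 45.0 mL/cmH2O.
τ = R × C = 10.909 × 0.045 L/cmH2O = 0.4909 s.
Fraction remaining at end-expiration = e^(−Te/τ) = e^(−1.12/0.4909) = 0.1021 → 10.21%.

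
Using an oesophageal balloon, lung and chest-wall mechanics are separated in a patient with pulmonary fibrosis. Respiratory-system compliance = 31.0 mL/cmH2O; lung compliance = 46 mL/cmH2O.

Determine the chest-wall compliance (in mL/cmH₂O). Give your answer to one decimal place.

1/Ccw = 1/Crs − 1/CL.
1/Ccw = 1/31.0 − 1/46 = 0.01052.
Ccw = 95.057 mL/cmH2O.

95.1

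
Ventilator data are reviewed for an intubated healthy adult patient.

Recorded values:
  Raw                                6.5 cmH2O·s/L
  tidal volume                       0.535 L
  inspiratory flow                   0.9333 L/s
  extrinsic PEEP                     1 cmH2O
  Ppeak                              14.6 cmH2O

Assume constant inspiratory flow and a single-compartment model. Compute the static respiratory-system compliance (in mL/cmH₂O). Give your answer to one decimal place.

Equation of motion (constant flow): PIP = Vt/C + R·V̇ + PEEP.
Vt/C = PIP − R·V̇ − PEEP = 14.6 − 6.5×0.9333 − 1 = 14.6 − 6.066 − 1 = 7.534 cmH2O.
C = Vt / 7.534 = 535 / 7.534 = 71.011 mL/cmH2O.

71.0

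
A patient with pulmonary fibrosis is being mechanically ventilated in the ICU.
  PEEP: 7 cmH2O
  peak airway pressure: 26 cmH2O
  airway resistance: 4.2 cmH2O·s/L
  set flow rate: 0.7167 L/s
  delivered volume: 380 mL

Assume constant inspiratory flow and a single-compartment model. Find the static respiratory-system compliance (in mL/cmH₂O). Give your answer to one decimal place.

23.8

Equation of motion (constant flow): PIP = Vt/C + R·V̇ + PEEP.
Vt/C = PIP − R·V̇ − PEEP = 26 − 4.2×0.7167 − 7 = 26 − 3.01 − 7 = 15.99 cmH2O.
C = Vt / 15.99 = 380 / 15.99 = 23.765 mL/cmH2O.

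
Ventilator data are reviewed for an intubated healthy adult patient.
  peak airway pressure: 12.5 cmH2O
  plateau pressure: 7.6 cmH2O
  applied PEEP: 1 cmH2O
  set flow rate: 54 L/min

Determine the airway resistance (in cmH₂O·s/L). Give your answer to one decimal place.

5.4

Flow: 54 L/min ÷ 60 = 0.9 L/s.
Raw = (PIP − Pplat) / flow = (12.5 − 7.6) / 0.9 = 4.9 / 0.9 = 5.444 cmH2O·s/L.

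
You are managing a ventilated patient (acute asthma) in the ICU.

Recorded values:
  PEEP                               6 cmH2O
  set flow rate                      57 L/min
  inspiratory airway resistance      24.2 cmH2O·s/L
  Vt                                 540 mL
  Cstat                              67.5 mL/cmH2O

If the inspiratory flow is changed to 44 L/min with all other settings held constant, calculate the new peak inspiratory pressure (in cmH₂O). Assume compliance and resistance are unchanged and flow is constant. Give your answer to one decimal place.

31.7

Flow: 57 L/min ÷ 60 = 0.95 L/s.
New flow: 44 L/min ÷ 60 = 0.7333 L/s.
PIP = Vt/C + R·V̇ + PEEP (constant-flow equation of motion).
Only the resistive term changes: ΔPIP = R × ΔV̇ = 24.2 × (0.7333 − 0.95) = 24.2 × -0.2167 = -5.244 cmH2O.
Original PIP = 540/67.5 + 24.2×0.95 + 6 = 36.99 cmH2O; new PIP = 36.99 + (-5.244) = 31.746 cmH2O.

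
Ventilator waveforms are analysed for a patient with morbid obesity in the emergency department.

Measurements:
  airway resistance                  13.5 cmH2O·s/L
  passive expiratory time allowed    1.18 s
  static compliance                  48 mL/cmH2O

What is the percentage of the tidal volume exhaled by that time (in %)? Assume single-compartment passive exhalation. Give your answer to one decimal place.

τ = R × C = 13.5 × 48 mL/cmH2O = 13.5 × 0.048 L/cmH2O = 0.648 s.
Passive exhalation: V(t)/V₀ = e^(−t/τ) = e^(−1.18/0.648) = 0.1619.
Fraction exhaled = 1 − 0.1619 = 0.8381 → 83.81%.

83.8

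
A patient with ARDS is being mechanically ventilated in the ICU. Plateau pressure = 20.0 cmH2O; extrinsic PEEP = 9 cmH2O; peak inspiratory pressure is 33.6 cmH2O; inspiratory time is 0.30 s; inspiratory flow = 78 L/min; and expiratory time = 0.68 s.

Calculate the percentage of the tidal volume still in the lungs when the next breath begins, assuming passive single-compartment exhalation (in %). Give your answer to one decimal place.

16.0

Flow: 78 L/min ÷ 60 = 1.3 L/s.
Vt = flow × Ti = 1.3 L/s × 0.30 s × 1000 mL/L = 390.0 mL.
R = (PIP − Pplat)/V̇ = (33.6 − 20.0) / 1.3 = 13.6/1.3 = 10.462 cmH2O·s/L.
C = Vt/(Pplat − PEEP) = 390.0 / (20.0 − 9) = 390.0/11.0 = 35.455 mL/cmH2O.
τ = R × C = 10.462 × 0.03546 L/cmH2O = 0.371 s.
Fraction remaining at end-expiration = e^(−Te/τ) = e^(−0.68/0.371) = 0.16 → 16.0%.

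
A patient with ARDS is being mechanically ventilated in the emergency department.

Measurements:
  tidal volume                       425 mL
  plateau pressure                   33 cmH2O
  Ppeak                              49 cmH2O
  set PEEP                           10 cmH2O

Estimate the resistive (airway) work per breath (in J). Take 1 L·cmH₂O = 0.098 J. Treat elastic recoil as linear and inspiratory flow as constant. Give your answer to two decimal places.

0.67

With constant inspiratory flow the resistive pressure is constant at PIP − Pplat = 49 − 33 = 16.0 cmH2O, so resistive work = 16.0 × 0.425 = 6.8 L·cmH2O.
× 0.098 J/(L·cmH2O) → 0.6664 J.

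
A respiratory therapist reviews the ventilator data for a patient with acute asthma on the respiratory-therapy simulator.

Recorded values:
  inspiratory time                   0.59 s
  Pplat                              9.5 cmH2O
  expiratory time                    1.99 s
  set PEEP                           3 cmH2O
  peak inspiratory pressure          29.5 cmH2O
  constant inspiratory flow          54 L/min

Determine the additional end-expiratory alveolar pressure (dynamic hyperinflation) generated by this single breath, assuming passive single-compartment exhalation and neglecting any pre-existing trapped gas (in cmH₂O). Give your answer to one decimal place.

Flow: 54 L/min ÷ 60 = 0.9 L/s.
Vt = flow × Ti = 0.9 L/s × 0.59 s × 1000 mL/L = 531.0 mL.
R = (PIP − Pplat)/V̇ = (29.5 − 9.5) / 0.9 = 20.0/0.9 = 22.222 cmH2O·s/L.
C = Vt/(Pplat − PEEP) = 531.0 / (9.5 − 3) = 531.0/6.5 = 81.692 mL/cmH2O.
τ = R × C = 22.222 × 0.08169 L/cmH2O = 1.815 s.
Fraction remaining = e^(−Te/τ) = e^(−1.99/1.815) = 0.3341; trapped volume = 531.0 × 0.3341 = 177.41 mL.
Additional alveolar pressure from trapping ≈ V_trapped / C = 177.41 / 81.692 = 2.172 cmH2O.

2.2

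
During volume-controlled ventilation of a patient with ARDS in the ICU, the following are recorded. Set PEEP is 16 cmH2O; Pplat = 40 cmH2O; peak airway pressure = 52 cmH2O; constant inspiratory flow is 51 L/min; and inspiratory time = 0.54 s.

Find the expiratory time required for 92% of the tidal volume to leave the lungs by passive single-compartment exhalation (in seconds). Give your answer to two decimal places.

Flow: 51 L/min ÷ 60 = 0.85 L/s.
Vt = flow × Ti = 0.85 L/s × 0.54 s × 1000 mL/L = 459.0 mL.
R = (PIP − Pplat)/V̇ = (52 − 40) / 0.85 = 12.0/0.85 = 14.118 cmH2O·s/L.
C = Vt/(Pplat − PEEP) = 459.0 / (40 − 16) = 459.0/24.0 = 19.125 mL/cmH2O.
τ = R × C = 14.118 × 0.01913 L/cmH2O = 0.2701 s.
t = −τ·ln(1 − 0.92) = −0.2701·ln(0.08) = 0.6822 s.

0.68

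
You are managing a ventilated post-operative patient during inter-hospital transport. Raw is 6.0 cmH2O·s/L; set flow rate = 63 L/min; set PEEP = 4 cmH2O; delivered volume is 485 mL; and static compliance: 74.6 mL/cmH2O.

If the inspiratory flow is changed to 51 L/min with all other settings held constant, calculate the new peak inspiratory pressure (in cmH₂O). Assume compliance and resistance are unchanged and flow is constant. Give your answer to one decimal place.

Flow: 63 L/min ÷ 60 = 1.05 L/s.
New flow: 51 L/min ÷ 60 = 0.85 L/s.
PIP = Vt/C + R·V̇ + PEEP (constant-flow equation of motion).
Only the resistive term changes: ΔPIP = R × ΔV̇ = 6.0 × (0.85 − 1.05) = 6.0 × -0.2 = -1.2 cmH2O.
Original PIP = 485/74.6 + 6.0×1.05 + 4 = 16.801 cmH2O; new PIP = 16.801 + (-1.2) = 15.601 cmH2O.

15.6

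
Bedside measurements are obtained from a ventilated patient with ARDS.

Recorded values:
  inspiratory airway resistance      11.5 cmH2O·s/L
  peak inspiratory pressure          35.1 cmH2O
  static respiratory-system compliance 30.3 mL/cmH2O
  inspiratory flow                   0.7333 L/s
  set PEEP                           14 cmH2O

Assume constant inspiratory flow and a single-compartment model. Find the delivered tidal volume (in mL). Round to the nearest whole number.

384

Equation of motion (constant flow): PIP = Vt/C + R·V̇ + PEEP.
Vt/C = PIP − R·V̇ − PEEP = 35.1 − 8.433 − 14 = 12.667 cmH2O.
Vt = C × 12.667 = 30.3 × 12.667 = 383.81 mL.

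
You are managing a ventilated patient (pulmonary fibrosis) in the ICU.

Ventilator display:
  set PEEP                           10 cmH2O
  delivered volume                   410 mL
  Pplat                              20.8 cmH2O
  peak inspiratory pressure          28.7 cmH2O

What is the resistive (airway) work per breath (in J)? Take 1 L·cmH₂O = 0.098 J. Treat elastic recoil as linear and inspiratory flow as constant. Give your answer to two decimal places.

0.32

With constant inspiratory flow the resistive pressure is constant at PIP − Pplat = 28.7 − 20.8 = 7.9 cmH2O, so resistive work = 7.9 × 0.410 = 3.239 L·cmH2O.
× 0.098 J/(L·cmH2O) → 0.3174 J.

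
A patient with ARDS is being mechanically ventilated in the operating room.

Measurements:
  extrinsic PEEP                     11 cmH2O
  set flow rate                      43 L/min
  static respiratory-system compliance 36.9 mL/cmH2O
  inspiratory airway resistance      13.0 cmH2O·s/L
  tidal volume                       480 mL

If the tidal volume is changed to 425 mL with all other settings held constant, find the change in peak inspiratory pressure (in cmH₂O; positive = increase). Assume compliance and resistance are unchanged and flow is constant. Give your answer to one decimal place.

PIP = Vt/C + R·V̇ + PEEP (constant-flow equation of motion).
Only the elastic term changes: ΔPIP = ΔVt / C = (425 − 480) / 36.9 = -1.491 cmH2O.

-1.5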